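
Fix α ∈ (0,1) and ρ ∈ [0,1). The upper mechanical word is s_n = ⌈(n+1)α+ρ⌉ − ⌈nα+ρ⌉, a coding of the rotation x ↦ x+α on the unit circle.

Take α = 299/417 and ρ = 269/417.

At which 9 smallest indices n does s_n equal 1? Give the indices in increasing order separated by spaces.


0 1 3 4 6 7 8 10 11

n=0: ⌈568/417⌉−⌈269/417⌉ = 2−1 = 1  ← one
n=1: ⌈867/417⌉−⌈568/417⌉ = 3−2 = 1  ← one
n=2: ⌈1166/417⌉−⌈867/417⌉ = 3−3 = 0
n=3: ⌈1465/417⌉−⌈1166/417⌉ = 4−3 = 1  ← one
n=4: ⌈1764/417⌉−⌈1465/417⌉ = 5−4 = 1  ← one
n=5: ⌈2063/417⌉−⌈1764/417⌉ = 5−5 = 0
n=6: ⌈2362/417⌉−⌈2063/417⌉ = 6−5 = 1  ← one
n=7: ⌈2661/417⌉−⌈2362/417⌉ = 7−6 = 1  ← one
n=8: ⌈2960/417⌉−⌈2661/417⌉ = 8−7 = 1  ← one
n=9: ⌈3259/417⌉−⌈2960/417⌉ = 8−8 = 0
n=10: ⌈3558/417⌉−⌈3259/417⌉ = 9−8 = 1  ← one
n=11: ⌈3857/417⌉−⌈3558/417⌉ = 10−9 = 1  ← one
positions of the first 9 ones: 0 1 3 4 6 7 8 10 11


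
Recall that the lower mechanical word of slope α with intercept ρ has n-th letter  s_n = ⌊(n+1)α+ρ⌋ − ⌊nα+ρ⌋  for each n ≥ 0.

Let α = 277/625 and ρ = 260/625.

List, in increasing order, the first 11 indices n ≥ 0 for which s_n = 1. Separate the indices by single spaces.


1 3 5 8 10 12 14 17 19 21 23

n=0: ⌊537/625⌋−⌊260/625⌋ = 0−0 = 0
n=1: ⌊814/625⌋−⌊537/625⌋ = 1−0 = 1  ← one
n=2: ⌊1091/625⌋−⌊814/625⌋ = 1−1 = 0
n=3: ⌊1368/625⌋−⌊1091/625⌋ = 2−1 = 1  ← one
n=4: ⌊1645/625⌋−⌊1368/625⌋ = 2−2 = 0
n=5: ⌊1922/625⌋−⌊1645/625⌋ = 3−2 = 1  ← one
n=6: ⌊2199/625⌋−⌊1922/625⌋ = 3−3 = 0
n=7: ⌊2476/625⌋−⌊2199/625⌋ = 3−3 = 0
n=8: ⌊2753/625⌋−⌊2476/625⌋ = 4−3 = 1  ← one
n=9: ⌊3030/625⌋−⌊2753/625⌋ = 4−4 = 0
n=10: ⌊3307/625⌋−⌊3030/625⌋ = 5−4 = 1  ← one
n=11: ⌊3584/625⌋−⌊3307/625⌋ = 5−5 = 0
n=12: ⌊3861/625⌋−⌊3584/625⌋ = 6−5 = 1  ← one
n=13: ⌊4138/625⌋−⌊3861/625⌋ = 6−6 = 0
n=14: ⌊4415/625⌋−⌊4138/625⌋ = 7−6 = 1  ← one
n=15: ⌊4692/625⌋−⌊4415/625⌋ = 7−7 = 0
n=16: ⌊4969/625⌋−⌊4692/625⌋ = 7−7 = 0
n=17: ⌊5246/625⌋−⌊4969/625⌋ = 8−7 = 1  ← one
n=18: ⌊5523/625⌋−⌊5246/625⌋ = 8−8 = 0
n=19: ⌊5800/625⌋−⌊5523/625⌋ = 9−8 = 1  ← one
n=20: ⌊6077/625⌋−⌊5800/625⌋ = 9−9 = 0
n=21: ⌊6354/625⌋−⌊6077/625⌋ = 10−9 = 1  ← one
n=22: ⌊6631/625⌋−⌊6354/625⌋ = 10−10 = 0
n=23: ⌊6908/625⌋−⌊6631/625⌋ = 11−10 = 1  ← one
positions of the first 11 ones: 1 3 5 8 10 12 14 17 19 21 23


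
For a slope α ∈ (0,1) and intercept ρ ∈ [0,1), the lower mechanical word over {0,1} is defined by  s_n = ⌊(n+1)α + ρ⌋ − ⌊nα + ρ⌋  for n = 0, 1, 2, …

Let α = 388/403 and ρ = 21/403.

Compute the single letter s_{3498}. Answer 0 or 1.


(n+1)α + ρ = (3499·388 + 21) / 403 = 1357633/403
nα + ρ     = (3498·388 + 21) / 403 = 1357245/403
⌊1357633/403⌋ = 3368,  ⌊1357245/403⌋ = 3367
s_{3498} = 3368 − 3367 = 1

1


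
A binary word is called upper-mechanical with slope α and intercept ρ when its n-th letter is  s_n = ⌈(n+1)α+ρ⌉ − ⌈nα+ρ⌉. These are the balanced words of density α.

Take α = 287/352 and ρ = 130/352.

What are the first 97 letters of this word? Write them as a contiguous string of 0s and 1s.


1011111011110111110111101111101111011110111110111101111101111011110111110111101111101111011111011

n=0: ⌈(1·287+130)/352⌉ − ⌈(0·287+130)/352⌉ = ⌈417/352⌉ − ⌈130/352⌉ = 2 − 1 = 1
n=1: ⌈(2·287+130)/352⌉ − ⌈(1·287+130)/352⌉ = ⌈704/352⌉ − ⌈417/352⌉ = 2 − 2 = 0
n=2: ⌈(3·287+130)/352⌉ − ⌈(2·287+130)/352⌉ = ⌈991/352⌉ − ⌈704/352⌉ = 3 − 2 = 1
n=3: ⌈(4·287+130)/352⌉ − ⌈(3·287+130)/352⌉ = ⌈1278/352⌉ − ⌈991/352⌉ = 4 − 3 = 1
n=4: ⌈(5·287+130)/352⌉ − ⌈(4·287+130)/352⌉ = ⌈1565/352⌉ − ⌈1278/352⌉ = 5 − 4 = 1
n=5: ⌈(6·287+130)/352⌉ − ⌈(5·287+130)/352⌉ = ⌈1852/352⌉ − ⌈1565/352⌉ = 6 − 5 = 1
n=6: ⌈(7·287+130)/352⌉ − ⌈(6·287+130)/352⌉ = ⌈2139/352⌉ − ⌈1852/352⌉ = 7 − 6 = 1
n=7: ⌈(8·287+130)/352⌉ − ⌈(7·287+130)/352⌉ = ⌈2426/352⌉ − ⌈2139/352⌉ = 7 − 7 = 0
n=8: ⌈(9·287+130)/352⌉ − ⌈(8·287+130)/352⌉ = ⌈2713/352⌉ − ⌈2426/352⌉ = 8 − 7 = 1
n=9: ⌈(10·287+130)/352⌉ − ⌈(9·287+130)/352⌉ = ⌈3000/352⌉ − ⌈2713/352⌉ = 9 − 8 = 1
n=10: ⌈(11·287+130)/352⌉ − ⌈(10·287+130)/352⌉ = ⌈3287/352⌉ − ⌈3000/352⌉ = 10 − 9 = 1
n=11: ⌈(12·287+130)/352⌉ − ⌈(11·287+130)/352⌉ = ⌈3574/352⌉ − ⌈3287/352⌉ = 11 − 10 = 1
n=12: ⌈(13·287+130)/352⌉ − ⌈(12·287+130)/352⌉ = ⌈3861/352⌉ − ⌈3574/352⌉ = 11 − 11 = 0
n=13: ⌈(14·287+130)/352⌉ − ⌈(13·287+130)/352⌉ = ⌈4148/352⌉ − ⌈3861/352⌉ = 12 − 11 = 1
n=14: ⌈(15·287+130)/352⌉ − ⌈(14·287+130)/352⌉ = ⌈4435/352⌉ − ⌈4148/352⌉ = 13 − 12 = 1
n=15: ⌈(16·287+130)/352⌉ − ⌈(15·287+130)/352⌉ = ⌈4722/352⌉ − ⌈4435/352⌉ = 14 − 13 = 1
n=16: ⌈(17·287+130)/352⌉ − ⌈(16·287+130)/352⌉ = ⌈5009/352⌉ − ⌈4722/352⌉ = 15 − 14 = 1
n=17: ⌈(18·287+130)/352⌉ − ⌈(17·287+130)/352⌉ = ⌈5296/352⌉ − ⌈5009/352⌉ = 16 − 15 = 1
n=18: ⌈(19·287+130)/352⌉ − ⌈(18·287+130)/352⌉ = ⌈5583/352⌉ − ⌈5296/352⌉ = 16 − 16 = 0
n=19: ⌈(20·287+130)/352⌉ − ⌈(19·287+130)/352⌉ = ⌈5870/352⌉ − ⌈5583/352⌉ = 17 − 16 = 1
n=20: ⌈(21·287+130)/352⌉ − ⌈(20·287+130)/352⌉ = ⌈6157/352⌉ − ⌈5870/352⌉ = 18 − 17 = 1
n=21: ⌈(22·287+130)/352⌉ − ⌈(21·287+130)/352⌉ = ⌈6444/352⌉ − ⌈6157/352⌉ = 19 − 18 = 1
n=22: ⌈(23·287+130)/352⌉ − ⌈(22·287+130)/352⌉ = ⌈6731/352⌉ − ⌈6444/352⌉ = 20 − 19 = 1
n=23: ⌈(24·287+130)/352⌉ − ⌈(23·287+130)/352⌉ = ⌈7018/352⌉ − ⌈6731/352⌉ = 20 − 20 = 0
n=24: ⌈(25·287+130)/352⌉ − ⌈(24·287+130)/352⌉ = ⌈7305/352⌉ − ⌈7018/352⌉ = 21 − 20 = 1
n=25: ⌈(26·287+130)/352⌉ − ⌈(25·287+130)/352⌉ = ⌈7592/352⌉ − ⌈7305/352⌉ = 22 − 21 = 1
n=26: ⌈(27·287+130)/352⌉ − ⌈(26·287+130)/352⌉ = ⌈7879/352⌉ − ⌈7592/352⌉ = 23 − 22 = 1
n=27: ⌈(28·287+130)/352⌉ − ⌈(27·287+130)/352⌉ = ⌈8166/352⌉ − ⌈7879/352⌉ = 24 − 23 = 1
n=28: ⌈(29·287+130)/352⌉ − ⌈(28·287+130)/352⌉ = ⌈8453/352⌉ − ⌈8166/352⌉ = 25 − 24 = 1
n=29: ⌈(30·287+130)/352⌉ − ⌈(29·287+130)/352⌉ = ⌈8740/352⌉ − ⌈8453/352⌉ = 25 − 25 = 0
n=30: ⌈(31·287+130)/352⌉ − ⌈(30·287+130)/352⌉ = ⌈9027/352⌉ − ⌈8740/352⌉ = 26 − 25 = 1
n=31: ⌈(32·287+130)/352⌉ − ⌈(31·287+130)/352⌉ = ⌈9314/352⌉ − ⌈9027/352⌉ = 27 − 26 = 1
n=32: ⌈(33·287+130)/352⌉ − ⌈(32·287+130)/352⌉ = ⌈9601/352⌉ − ⌈9314/352⌉ = 28 − 27 = 1
n=33: ⌈(34·287+130)/352⌉ − ⌈(33·287+130)/352⌉ = ⌈9888/352⌉ − ⌈9601/352⌉ = 29 − 28 = 1
n=34: ⌈(35·287+130)/352⌉ − ⌈(34·287+130)/352⌉ = ⌈10175/352⌉ − ⌈9888/352⌉ = 29 − 29 = 0
n=35: ⌈(36·287+130)/352⌉ − ⌈(35·287+130)/352⌉ = ⌈10462/352⌉ − ⌈10175/352⌉ = 30 − 29 = 1
n=36: ⌈(37·287+130)/352⌉ − ⌈(36·287+130)/352⌉ = ⌈10749/352⌉ − ⌈10462/352⌉ = 31 − 30 = 1
n=37: ⌈(38·287+130)/352⌉ − ⌈(37·287+130)/352⌉ = ⌈11036/352⌉ − ⌈10749/352⌉ = 32 − 31 = 1
n=38: ⌈(39·287+130)/352⌉ − ⌈(38·287+130)/352⌉ = ⌈11323/352⌉ − ⌈11036/352⌉ = 33 − 32 = 1
n=39: ⌈(40·287+130)/352⌉ − ⌈(39·287+130)/352⌉ = ⌈11610/352⌉ − ⌈11323/352⌉ = 33 − 33 = 0
n=40: ⌈(41·287+130)/352⌉ − ⌈(40·287+130)/352⌉ = ⌈11897/352⌉ − ⌈11610/352⌉ = 34 − 33 = 1
n=41: ⌈(42·287+130)/352⌉ − ⌈(41·287+130)/352⌉ = ⌈12184/352⌉ − ⌈11897/352⌉ = 35 − 34 = 1
n=42: ⌈(43·287+130)/352⌉ − ⌈(42·287+130)/352⌉ = ⌈12471/352⌉ − ⌈12184/352⌉ = 36 − 35 = 1
n=43: ⌈(44·287+130)/352⌉ − ⌈(43·287+130)/352⌉ = ⌈12758/352⌉ − ⌈12471/352⌉ = 37 − 36 = 1
n=44: ⌈(45·287+130)/352⌉ − ⌈(44·287+130)/352⌉ = ⌈13045/352⌉ − ⌈12758/352⌉ = 38 − 37 = 1
n=45: ⌈(46·287+130)/352⌉ − ⌈(45·287+130)/352⌉ = ⌈13332/352⌉ − ⌈13045/352⌉ = 38 − 38 = 0
n=46: ⌈(47·287+130)/352⌉ − ⌈(46·287+130)/352⌉ = ⌈13619/352⌉ − ⌈13332/352⌉ = 39 − 38 = 1
n=47: ⌈(48·287+130)/352⌉ − ⌈(47·287+130)/352⌉ = ⌈13906/352⌉ − ⌈13619/352⌉ = 40 − 39 = 1
n=48: ⌈(49·287+130)/352⌉ − ⌈(48·287+130)/352⌉ = ⌈14193/352⌉ − ⌈13906/352⌉ = 41 − 40 = 1
n=49: ⌈(50·287+130)/352⌉ − ⌈(49·287+130)/352⌉ = ⌈14480/352⌉ − ⌈14193/352⌉ = 42 − 41 = 1
n=50: ⌈(51·287+130)/352⌉ − ⌈(50·287+130)/352⌉ = ⌈14767/352⌉ − ⌈14480/352⌉ = 42 − 42 = 0
n=51: ⌈(52·287+130)/352⌉ − ⌈(51·287+130)/352⌉ = ⌈15054/352⌉ − ⌈14767/352⌉ = 43 − 42 = 1
n=52: ⌈(53·287+130)/352⌉ − ⌈(52·287+130)/352⌉ = ⌈15341/352⌉ − ⌈15054/352⌉ = 44 − 43 = 1
n=53: ⌈(54·287+130)/352⌉ − ⌈(53·287+130)/352⌉ = ⌈15628/352⌉ − ⌈15341/352⌉ = 45 − 44 = 1
n=54: ⌈(55·287+130)/352⌉ − ⌈(54·287+130)/352⌉ = ⌈15915/352⌉ − ⌈15628/352⌉ = 46 − 45 = 1
n=55: ⌈(56·287+130)/352⌉ − ⌈(55·287+130)/352⌉ = ⌈16202/352⌉ − ⌈15915/352⌉ = 47 − 46 = 1
n=56: ⌈(57·287+130)/352⌉ − ⌈(56·287+130)/352⌉ = ⌈16489/352⌉ − ⌈16202/352⌉ = 47 − 47 = 0
n=57: ⌈(58·287+130)/352⌉ − ⌈(57·287+130)/352⌉ = ⌈16776/352⌉ − ⌈16489/352⌉ = 48 − 47 = 1
n=58: ⌈(59·287+130)/352⌉ − ⌈(58·287+130)/352⌉ = ⌈17063/352⌉ − ⌈16776/352⌉ = 49 − 48 = 1
n=59: ⌈(60·287+130)/352⌉ − ⌈(59·287+130)/352⌉ = ⌈17350/352⌉ − ⌈17063/352⌉ = 50 − 49 = 1
n=60: ⌈(61·287+130)/352⌉ − ⌈(60·287+130)/352⌉ = ⌈17637/352⌉ − ⌈17350/352⌉ = 51 − 50 = 1
n=61: ⌈(62·287+130)/352⌉ − ⌈(61·287+130)/352⌉ = ⌈17924/352⌉ − ⌈17637/352⌉ = 51 − 51 = 0
n=62: ⌈(63·287+130)/352⌉ − ⌈(62·287+130)/352⌉ = ⌈18211/352⌉ − ⌈17924/352⌉ = 52 − 51 = 1
n=63: ⌈(64·287+130)/352⌉ − ⌈(63·287+130)/352⌉ = ⌈18498/352⌉ − ⌈18211/352⌉ = 53 − 52 = 1
n=64: ⌈(65·287+130)/352⌉ − ⌈(64·287+130)/352⌉ = ⌈18785/352⌉ − ⌈18498/352⌉ = 54 − 53 = 1
n=65: ⌈(66·287+130)/352⌉ − ⌈(65·287+130)/352⌉ = ⌈19072/352⌉ − ⌈18785/352⌉ = 55 − 54 = 1
n=66: ⌈(67·287+130)/352⌉ − ⌈(66·287+130)/352⌉ = ⌈19359/352⌉ − ⌈19072/352⌉ = 55 − 55 = 0
n=67: ⌈(68·287+130)/352⌉ − ⌈(67·287+130)/352⌉ = ⌈19646/352⌉ − ⌈19359/352⌉ = 56 − 55 = 1
n=68: ⌈(69·287+130)/352⌉ − ⌈(68·287+130)/352⌉ = ⌈19933/352⌉ − ⌈19646/352⌉ = 57 − 56 = 1
n=69: ⌈(70·287+130)/352⌉ − ⌈(69·287+130)/352⌉ = ⌈20220/352⌉ − ⌈19933/352⌉ = 58 − 57 = 1
n=70: ⌈(71·287+130)/352⌉ − ⌈(70·287+130)/352⌉ = ⌈20507/352⌉ − ⌈20220/352⌉ = 59 − 58 = 1
n=71: ⌈(72·287+130)/352⌉ − ⌈(71·287+130)/352⌉ = ⌈20794/352⌉ − ⌈20507/352⌉ = 60 − 59 = 1
n=72: ⌈(73·287+130)/352⌉ − ⌈(72·287+130)/352⌉ = ⌈21081/352⌉ − ⌈20794/352⌉ = 60 − 60 = 0
n=73: ⌈(74·287+130)/352⌉ − ⌈(73·287+130)/352⌉ = ⌈21368/352⌉ − ⌈21081/352⌉ = 61 − 60 = 1
n=74: ⌈(75·287+130)/352⌉ − ⌈(74·287+130)/352⌉ = ⌈21655/352⌉ − ⌈21368/352⌉ = 62 − 61 = 1
n=75: ⌈(76·287+130)/352⌉ − ⌈(75·287+130)/352⌉ = ⌈21942/352⌉ − ⌈21655/352⌉ = 63 − 62 = 1
n=76: ⌈(77·287+130)/352⌉ − ⌈(76·287+130)/352⌉ = ⌈22229/352⌉ − ⌈21942/352⌉ = 64 − 63 = 1
n=77: ⌈(78·287+130)/352⌉ − ⌈(77·287+130)/352⌉ = ⌈22516/352⌉ − ⌈22229/352⌉ = 64 − 64 = 0
n=78: ⌈(79·287+130)/352⌉ − ⌈(78·287+130)/352⌉ = ⌈22803/352⌉ − ⌈22516/352⌉ = 65 − 64 = 1
n=79: ⌈(80·287+130)/352⌉ − ⌈(79·287+130)/352⌉ = ⌈23090/352⌉ − ⌈22803/352⌉ = 66 − 65 = 1
n=80: ⌈(81·287+130)/352⌉ − ⌈(80·287+130)/352⌉ = ⌈23377/352⌉ − ⌈23090/352⌉ = 67 − 66 = 1
n=81: ⌈(82·287+130)/352⌉ − ⌈(81·287+130)/352⌉ = ⌈23664/352⌉ − ⌈23377/352⌉ = 68 − 67 = 1
n=82: ⌈(83·287+130)/352⌉ − ⌈(82·287+130)/352⌉ = ⌈23951/352⌉ − ⌈23664/352⌉ = 69 − 68 = 1
n=83: ⌈(84·287+130)/352⌉ − ⌈(83·287+130)/352⌉ = ⌈24238/352⌉ − ⌈23951/352⌉ = 69 − 69 = 0
n=84: ⌈(85·287+130)/352⌉ − ⌈(84·287+130)/352⌉ = ⌈24525/352⌉ − ⌈24238/352⌉ = 70 − 69 = 1
n=85: ⌈(86·287+130)/352⌉ − ⌈(85·287+130)/352⌉ = ⌈24812/352⌉ − ⌈24525/352⌉ = 71 − 70 = 1
n=86: ⌈(87·287+130)/352⌉ − ⌈(86·287+130)/352⌉ = ⌈25099/352⌉ − ⌈24812/352⌉ = 72 − 71 = 1
n=87: ⌈(88·287+130)/352⌉ − ⌈(87·287+130)/352⌉ = ⌈25386/352⌉ − ⌈25099/352⌉ = 73 − 72 = 1
n=88: ⌈(89·287+130)/352⌉ − ⌈(88·287+130)/352⌉ = ⌈25673/352⌉ − ⌈25386/352⌉ = 73 − 73 = 0
n=89: ⌈(90·287+130)/352⌉ − ⌈(89·287+130)/352⌉ = ⌈25960/352⌉ − ⌈25673/352⌉ = 74 − 73 = 1
n=90: ⌈(91·287+130)/352⌉ − ⌈(90·287+130)/352⌉ = ⌈26247/352⌉ − ⌈25960/352⌉ = 75 − 74 = 1
n=91: ⌈(92·287+130)/352⌉ − ⌈(91·287+130)/352⌉ = ⌈26534/352⌉ − ⌈26247/352⌉ = 76 − 75 = 1
n=92: ⌈(93·287+130)/352⌉ − ⌈(92·287+130)/352⌉ = ⌈26821/352⌉ − ⌈26534/352⌉ = 77 − 76 = 1
n=93: ⌈(94·287+130)/352⌉ − ⌈(93·287+130)/352⌉ = ⌈27108/352⌉ − ⌈26821/352⌉ = 78 − 77 = 1
n=94: ⌈(95·287+130)/352⌉ − ⌈(94·287+130)/352⌉ = ⌈27395/352⌉ − ⌈27108/352⌉ = 78 − 78 = 0
n=95: ⌈(96·287+130)/352⌉ − ⌈(95·287+130)/352⌉ = ⌈27682/352⌉ − ⌈27395/352⌉ = 79 − 78 = 1
n=96: ⌈(97·287+130)/352⌉ − ⌈(96·287+130)/352⌉ = ⌈27969/352⌉ − ⌈27682/352⌉ = 80 − 79 = 1


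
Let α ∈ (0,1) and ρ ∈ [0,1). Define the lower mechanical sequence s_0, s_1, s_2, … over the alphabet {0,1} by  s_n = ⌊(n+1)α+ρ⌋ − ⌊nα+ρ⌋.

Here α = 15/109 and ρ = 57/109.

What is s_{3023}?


0

(n+1)α + ρ = (3024·15 + 57) / 109 = 45417/109
nα + ρ     = (3023·15 + 57) / 109 = 45402/109
⌊45417/109⌋ = 416,  ⌊45402/109⌋ = 416
s_{3023} = 416 − 416 = 0


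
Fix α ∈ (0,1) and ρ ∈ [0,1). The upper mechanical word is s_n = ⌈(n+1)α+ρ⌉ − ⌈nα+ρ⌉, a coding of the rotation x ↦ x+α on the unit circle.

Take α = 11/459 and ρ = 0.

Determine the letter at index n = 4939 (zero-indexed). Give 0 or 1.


(n+1)α + ρ = (4940·11) / 459 = 54340/459
nα + ρ     = (4939·11) / 459 = 54329/459
⌈54340/459⌉ = 119,  ⌈54329/459⌉ = 119
s_{4939} = 119 − 119 = 0

0


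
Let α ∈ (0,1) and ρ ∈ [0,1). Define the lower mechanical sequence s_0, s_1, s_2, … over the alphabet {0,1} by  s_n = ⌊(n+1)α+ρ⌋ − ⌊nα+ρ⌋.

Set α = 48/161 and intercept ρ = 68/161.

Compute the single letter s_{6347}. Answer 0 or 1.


(n+1)α + ρ = (6348·48 + 68) / 161 = 304772/161
nα + ρ     = (6347·48 + 68) / 161 = 304724/161
⌊304772/161⌋ = 1892,  ⌊304724/161⌋ = 1892
s_{6347} = 1892 − 1892 = 0

0


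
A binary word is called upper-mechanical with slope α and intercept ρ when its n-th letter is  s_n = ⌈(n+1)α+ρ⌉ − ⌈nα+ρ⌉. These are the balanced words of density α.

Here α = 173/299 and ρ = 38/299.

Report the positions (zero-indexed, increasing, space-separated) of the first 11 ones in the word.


n=0: ⌈211/299⌉−⌈38/299⌉ = 1−1 = 0
n=1: ⌈384/299⌉−⌈211/299⌉ = 2−1 = 1  ← one
n=2: ⌈557/299⌉−⌈384/299⌉ = 2−2 = 0
n=3: ⌈730/299⌉−⌈557/299⌉ = 3−2 = 1  ← one
n=4: ⌈903/299⌉−⌈730/299⌉ = 4−3 = 1  ← one
n=5: ⌈1076/299⌉−⌈903/299⌉ = 4−4 = 0
n=6: ⌈1249/299⌉−⌈1076/299⌉ = 5−4 = 1  ← one
n=7: ⌈1422/299⌉−⌈1249/299⌉ = 5−5 = 0
n=8: ⌈1595/299⌉−⌈1422/299⌉ = 6−5 = 1  ← one
n=9: ⌈1768/299⌉−⌈1595/299⌉ = 6−6 = 0
n=10: ⌈1941/299⌉−⌈1768/299⌉ = 7−6 = 1  ← one
n=11: ⌈2114/299⌉−⌈1941/299⌉ = 8−7 = 1  ← one
n=12: ⌈2287/299⌉−⌈2114/299⌉ = 8−8 = 0
n=13: ⌈2460/299⌉−⌈2287/299⌉ = 9−8 = 1  ← one
n=14: ⌈2633/299⌉−⌈2460/299⌉ = 9−9 = 0
n=15: ⌈2806/299⌉−⌈2633/299⌉ = 10−9 = 1  ← one
n=16: ⌈2979/299⌉−⌈2806/299⌉ = 10−10 = 0
n=17: ⌈3152/299⌉−⌈2979/299⌉ = 11−10 = 1  ← one
n=18: ⌈3325/299⌉−⌈3152/299⌉ = 12−11 = 1  ← one
positions of the first 11 ones: 1 3 4 6 8 10 11 13 15 17 18

1 3 4 6 8 10 11 13 15 17 18


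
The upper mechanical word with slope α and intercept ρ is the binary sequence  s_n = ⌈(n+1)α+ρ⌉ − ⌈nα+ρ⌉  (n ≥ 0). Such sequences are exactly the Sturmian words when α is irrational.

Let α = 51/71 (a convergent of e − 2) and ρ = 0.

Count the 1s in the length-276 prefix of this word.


#1s = Σ_{n=0}^{275} s_n = Σ_{n=0}^{275} (⌈(n+1)α+ρ⌉ − ⌈nα+ρ⌉)
the sum telescopes: every ⌈nα+ρ⌉ with 0 < n < 276 appears once with + and once with −, leaving ⌈276α+ρ⌉ − ⌈0·α+ρ⌉
276α + ρ = (276·51) / 71 = 14076/71
ρ = 0/71
⌈14076/71⌉ = 199,  ⌈0/71⌉ = 0
#1s = 199 − 0 = 199

199


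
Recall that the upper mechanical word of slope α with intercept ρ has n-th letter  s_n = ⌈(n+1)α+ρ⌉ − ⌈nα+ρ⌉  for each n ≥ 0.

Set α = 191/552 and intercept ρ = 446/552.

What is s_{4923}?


0

(n+1)α + ρ = (4924·191 + 446) / 552 = 940930/552
nα + ρ     = (4923·191 + 446) / 552 = 940739/552
⌈940930/552⌉ = 1705,  ⌈940739/552⌉ = 1705
s_{4923} = 1705 − 1705 = 0


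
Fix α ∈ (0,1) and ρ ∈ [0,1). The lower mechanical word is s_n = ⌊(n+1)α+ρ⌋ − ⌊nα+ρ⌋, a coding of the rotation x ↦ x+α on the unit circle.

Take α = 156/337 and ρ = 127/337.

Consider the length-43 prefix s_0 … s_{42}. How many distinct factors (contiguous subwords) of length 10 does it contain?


t_n = ⌊(n·156+127)/337⌋ for n = 0 … 43:
  n=0…9: ⌊127/337⌋=0 ⌊283/337⌋=0 ⌊439/337⌋=1 ⌊595/337⌋=1 ⌊751/337⌋=2 ⌊907/337⌋=2 ⌊1063/337⌋=3 ⌊1219/337⌋=3 ⌊1375/337⌋=4 ⌊1531/337⌋=4
  n=10…19: ⌊1687/337⌋=5 ⌊1843/337⌋=5 ⌊1999/337⌋=5 ⌊2155/337⌋=6 ⌊2311/337⌋=6 ⌊2467/337⌋=7 ⌊2623/337⌋=7 ⌊2779/337⌋=8 ⌊2935/337⌋=8 ⌊3091/337⌋=9
  n=20…29: ⌊3247/337⌋=9 ⌊3403/337⌋=10 ⌊3559/337⌋=10 ⌊3715/337⌋=11 ⌊3871/337⌋=11 ⌊4027/337⌋=11 ⌊4183/337⌋=12 ⌊4339/337⌋=12 ⌊4495/337⌋=13 ⌊4651/337⌋=13
  n=30…39: ⌊4807/337⌋=14 ⌊4963/337⌋=14 ⌊5119/337⌋=15 ⌊5275/337⌋=15 ⌊5431/337⌋=16 ⌊5587/337⌋=16 ⌊5743/337⌋=17 ⌊5899/337⌋=17 ⌊6055/337⌋=17 ⌊6211/337⌋=18
  n=40…43: ⌊6367/337⌋=18 ⌊6523/337⌋=19 ⌊6679/337⌋=19 ⌊6835/337⌋=20
s_n = t_(n+1) − t_n for n = 0 … 42 gives
prefix = 0101010101001010101010100101010101010010101
slide a length-10 window over [0..9] … [33..42] (34 windows); first occurrence of each distinct factor:
  [  0..  9] 0101010101
  [  1.. 10] 1010101010
  [  2.. 11] 0101010100
  [  3.. 12] 1010101001
  [  4.. 13] 0101010010
  [  5.. 14] 1010100101
  [  6.. 15] 0101001010
  [  7.. 16] 1010010101
  [  8.. 17] 0100101010
  [  9.. 18] 1001010101
  [ 10.. 19] 0010101010
  (the other 23 windows repeat one of these)
distinct factors: {0010101010, 0100101010, 0101001010, 0101010010, 0101010100, 0101010101, 1001010101, 1010010101, 1010100101, 1010101001, 1010101010}
count = 11  (Sturmian bound for length 10 is 11)

11


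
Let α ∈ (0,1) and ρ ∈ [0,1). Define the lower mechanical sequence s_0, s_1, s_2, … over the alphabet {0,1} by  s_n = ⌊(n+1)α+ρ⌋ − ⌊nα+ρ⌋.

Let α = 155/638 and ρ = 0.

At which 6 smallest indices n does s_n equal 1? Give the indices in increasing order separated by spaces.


n=0: ⌊155/638⌋−⌊0/638⌋ = 0−0 = 0
n=1: ⌊310/638⌋−⌊155/638⌋ = 0−0 = 0
n=2: ⌊465/638⌋−⌊310/638⌋ = 0−0 = 0
n=3: ⌊620/638⌋−⌊465/638⌋ = 0−0 = 0
n=4: ⌊775/638⌋−⌊620/638⌋ = 1−0 = 1  ← one
n=5: ⌊930/638⌋−⌊775/638⌋ = 1−1 = 0
n=6: ⌊1085/638⌋−⌊930/638⌋ = 1−1 = 0
n=7: ⌊1240/638⌋−⌊1085/638⌋ = 1−1 = 0
n=8: ⌊1395/638⌋−⌊1240/638⌋ = 2−1 = 1  ← one
n=9: ⌊1550/638⌋−⌊1395/638⌋ = 2−2 = 0
n=10: ⌊1705/638⌋−⌊1550/638⌋ = 2−2 = 0
n=11: ⌊1860/638⌋−⌊1705/638⌋ = 2−2 = 0
n=12: ⌊2015/638⌋−⌊1860/638⌋ = 3−2 = 1  ← one
n=13: ⌊2170/638⌋−⌊2015/638⌋ = 3−3 = 0
n=14: ⌊2325/638⌋−⌊2170/638⌋ = 3−3 = 0
n=15: ⌊2480/638⌋−⌊2325/638⌋ = 3−3 = 0
n=16: ⌊2635/638⌋−⌊2480/638⌋ = 4−3 = 1  ← one
n=17: ⌊2790/638⌋−⌊2635/638⌋ = 4−4 = 0
n=18: ⌊2945/638⌋−⌊2790/638⌋ = 4−4 = 0
n=19: ⌊3100/638⌋−⌊2945/638⌋ = 4−4 = 0
n=20: ⌊3255/638⌋−⌊3100/638⌋ = 5−4 = 1  ← one
n=21: ⌊3410/638⌋−⌊3255/638⌋ = 5−5 = 0
n=22: ⌊3565/638⌋−⌊3410/638⌋ = 5−5 = 0
n=23: ⌊3720/638⌋−⌊3565/638⌋ = 5−5 = 0
n=24: ⌊3875/638⌋−⌊3720/638⌋ = 6−5 = 1  ← one
positions of the first 6 ones: 4 8 12 16 20 24

4 8 12 16 20 24


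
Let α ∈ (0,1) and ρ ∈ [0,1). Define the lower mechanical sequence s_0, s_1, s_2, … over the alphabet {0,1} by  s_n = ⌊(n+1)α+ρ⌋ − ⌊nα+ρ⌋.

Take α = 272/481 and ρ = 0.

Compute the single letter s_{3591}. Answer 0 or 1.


(n+1)α + ρ = (3592·272) / 481 = 977024/481
nα + ρ     = (3591·272) / 481 = 976752/481
⌊977024/481⌋ = 2031,  ⌊976752/481⌋ = 2030
s_{3591} = 2031 − 2030 = 1

1


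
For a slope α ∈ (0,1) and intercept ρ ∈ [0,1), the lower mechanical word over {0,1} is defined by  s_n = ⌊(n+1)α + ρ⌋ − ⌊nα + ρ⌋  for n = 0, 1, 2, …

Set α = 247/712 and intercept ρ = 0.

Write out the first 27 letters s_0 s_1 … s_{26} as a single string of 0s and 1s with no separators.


n=0: ⌊(1·247)/712⌋ − ⌊(0·247)/712⌋ = ⌊247/712⌋ − ⌊0/712⌋ = 0 − 0 = 0
n=1: ⌊(2·247)/712⌋ − ⌊(1·247)/712⌋ = ⌊494/712⌋ − ⌊247/712⌋ = 0 − 0 = 0
n=2: ⌊(3·247)/712⌋ − ⌊(2·247)/712⌋ = ⌊741/712⌋ − ⌊494/712⌋ = 1 − 0 = 1
n=3: ⌊(4·247)/712⌋ − ⌊(3·247)/712⌋ = ⌊988/712⌋ − ⌊741/712⌋ = 1 − 1 = 0
n=4: ⌊(5·247)/712⌋ − ⌊(4·247)/712⌋ = ⌊1235/712⌋ − ⌊988/712⌋ = 1 − 1 = 0
n=5: ⌊(6·247)/712⌋ − ⌊(5·247)/712⌋ = ⌊1482/712⌋ − ⌊1235/712⌋ = 2 − 1 = 1
n=6: ⌊(7·247)/712⌋ − ⌊(6·247)/712⌋ = ⌊1729/712⌋ − ⌊1482/712⌋ = 2 − 2 = 0
n=7: ⌊(8·247)/712⌋ − ⌊(7·247)/712⌋ = ⌊1976/712⌋ − ⌊1729/712⌋ = 2 − 2 = 0
n=8: ⌊(9·247)/712⌋ − ⌊(8·247)/712⌋ = ⌊2223/712⌋ − ⌊1976/712⌋ = 3 − 2 = 1
n=9: ⌊(10·247)/712⌋ − ⌊(9·247)/712⌋ = ⌊2470/712⌋ − ⌊2223/712⌋ = 3 − 3 = 0
n=10: ⌊(11·247)/712⌋ − ⌊(10·247)/712⌋ = ⌊2717/712⌋ − ⌊2470/712⌋ = 3 − 3 = 0
n=11: ⌊(12·247)/712⌋ − ⌊(11·247)/712⌋ = ⌊2964/712⌋ − ⌊2717/712⌋ = 4 − 3 = 1
n=12: ⌊(13·247)/712⌋ − ⌊(12·247)/712⌋ = ⌊3211/712⌋ − ⌊2964/712⌋ = 4 − 4 = 0
n=13: ⌊(14·247)/712⌋ − ⌊(13·247)/712⌋ = ⌊3458/712⌋ − ⌊3211/712⌋ = 4 − 4 = 0
n=14: ⌊(15·247)/712⌋ − ⌊(14·247)/712⌋ = ⌊3705/712⌋ − ⌊3458/712⌋ = 5 − 4 = 1
n=15: ⌊(16·247)/712⌋ − ⌊(15·247)/712⌋ = ⌊3952/712⌋ − ⌊3705/712⌋ = 5 − 5 = 0
n=16: ⌊(17·247)/712⌋ − ⌊(16·247)/712⌋ = ⌊4199/712⌋ − ⌊3952/712⌋ = 5 − 5 = 0
n=17: ⌊(18·247)/712⌋ − ⌊(17·247)/712⌋ = ⌊4446/712⌋ − ⌊4199/712⌋ = 6 − 5 = 1
n=18: ⌊(19·247)/712⌋ − ⌊(18·247)/712⌋ = ⌊4693/712⌋ − ⌊4446/712⌋ = 6 − 6 = 0
n=19: ⌊(20·247)/712⌋ − ⌊(19·247)/712⌋ = ⌊4940/712⌋ − ⌊4693/712⌋ = 6 − 6 = 0
n=20: ⌊(21·247)/712⌋ − ⌊(20·247)/712⌋ = ⌊5187/712⌋ − ⌊4940/712⌋ = 7 − 6 = 1
n=21: ⌊(22·247)/712⌋ − ⌊(21·247)/712⌋ = ⌊5434/712⌋ − ⌊5187/712⌋ = 7 − 7 = 0
n=22: ⌊(23·247)/712⌋ − ⌊(22·247)/712⌋ = ⌊5681/712⌋ − ⌊5434/712⌋ = 7 − 7 = 0
n=23: ⌊(24·247)/712⌋ − ⌊(23·247)/712⌋ = ⌊5928/712⌋ − ⌊5681/712⌋ = 8 − 7 = 1
n=24: ⌊(25·247)/712⌋ − ⌊(24·247)/712⌋ = ⌊6175/712⌋ − ⌊5928/712⌋ = 8 − 8 = 0
n=25: ⌊(26·247)/712⌋ − ⌊(25·247)/712⌋ = ⌊6422/712⌋ − ⌊6175/712⌋ = 9 − 8 = 1
n=26: ⌊(27·247)/712⌋ − ⌊(26·247)/712⌋ = ⌊6669/712⌋ − ⌊6422/712⌋ = 9 − 9 = 0

001001001001001001001001010


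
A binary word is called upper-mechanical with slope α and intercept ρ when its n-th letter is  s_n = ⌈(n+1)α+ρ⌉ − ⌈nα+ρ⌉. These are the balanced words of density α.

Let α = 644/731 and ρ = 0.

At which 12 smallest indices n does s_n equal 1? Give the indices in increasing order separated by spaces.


n=0: ⌈644/731⌉−⌈0/731⌉ = 1−0 = 1  ← one
n=1: ⌈1288/731⌉−⌈644/731⌉ = 2−1 = 1  ← one
n=2: ⌈1932/731⌉−⌈1288/731⌉ = 3−2 = 1  ← one
n=3: ⌈2576/731⌉−⌈1932/731⌉ = 4−3 = 1  ← one
n=4: ⌈3220/731⌉−⌈2576/731⌉ = 5−4 = 1  ← one
n=5: ⌈3864/731⌉−⌈3220/731⌉ = 6−5 = 1  ← one
n=6: ⌈4508/731⌉−⌈3864/731⌉ = 7−6 = 1  ← one
n=7: ⌈5152/731⌉−⌈4508/731⌉ = 8−7 = 1  ← one
n=8: ⌈5796/731⌉−⌈5152/731⌉ = 8−8 = 0
n=9: ⌈6440/731⌉−⌈5796/731⌉ = 9−8 = 1  ← one
n=10: ⌈7084/731⌉−⌈6440/731⌉ = 10−9 = 1  ← one
n=11: ⌈7728/731⌉−⌈7084/731⌉ = 11−10 = 1  ← one
n=12: ⌈8372/731⌉−⌈7728/731⌉ = 12−11 = 1  ← one
positions of the first 12 ones: 0 1 2 3 4 5 6 7 9 10 11 12

0 1 2 3 4 5 6 7 9 10 11 12


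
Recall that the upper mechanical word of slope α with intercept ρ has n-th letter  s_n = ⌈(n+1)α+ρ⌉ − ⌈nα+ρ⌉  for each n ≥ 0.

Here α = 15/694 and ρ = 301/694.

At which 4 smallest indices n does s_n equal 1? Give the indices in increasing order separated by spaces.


n=0: ⌈316/694⌉−⌈301/694⌉ = 1−1 = 0
n=1: ⌈331/694⌉−⌈316/694⌉ = 1−1 = 0
  …
n=26: ⌈706/694⌉−⌈691/694⌉ = 2−1 = 1  ← one
n=27: ⌈721/694⌉−⌈706/694⌉ = 2−2 = 0
n=28: ⌈736/694⌉−⌈721/694⌉ = 2−2 = 0
  …
n=72: ⌈1396/694⌉−⌈1381/694⌉ = 3−2 = 1  ← one
n=73: ⌈1411/694⌉−⌈1396/694⌉ = 3−3 = 0
n=74: ⌈1426/694⌉−⌈1411/694⌉ = 3−3 = 0
  …
n=118: ⌈2086/694⌉−⌈2071/694⌉ = 4−3 = 1  ← one
n=119: ⌈2101/694⌉−⌈2086/694⌉ = 4−4 = 0
n=120: ⌈2116/694⌉−⌈2101/694⌉ = 4−4 = 0
  …
n=165: ⌈2791/694⌉−⌈2776/694⌉ = 5−4 = 1  ← one
positions of the first 4 ones: 26 72 118 165

26 72 118 165


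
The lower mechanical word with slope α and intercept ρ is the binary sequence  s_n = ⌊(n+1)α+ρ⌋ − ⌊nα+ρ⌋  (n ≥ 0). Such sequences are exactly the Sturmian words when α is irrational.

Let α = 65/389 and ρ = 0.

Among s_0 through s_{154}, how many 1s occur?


25

#1s = Σ_{n=0}^{154} s_n = Σ_{n=0}^{154} (⌊(n+1)α+ρ⌋ − ⌊nα+ρ⌋)
the sum telescopes: every ⌊nα+ρ⌋ with 0 < n < 155 appears once with + and once with −, leaving ⌊155α+ρ⌋ − ⌊0·α+ρ⌋
155α + ρ = (155·65) / 389 = 10075/389
ρ = 0/389
⌊10075/389⌋ = 25,  ⌊0/389⌋ = 0
#1s = 25 − 0 = 25


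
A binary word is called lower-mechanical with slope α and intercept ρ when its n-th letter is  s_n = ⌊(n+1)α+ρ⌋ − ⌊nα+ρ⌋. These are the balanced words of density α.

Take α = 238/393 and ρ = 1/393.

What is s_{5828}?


1

(n+1)α + ρ = (5829·238 + 1) / 393 = 1387303/393
nα + ρ     = (5828·238 + 1) / 393 = 1387065/393
⌊1387303/393⌋ = 3530,  ⌊1387065/393⌋ = 3529
s_{5828} = 3530 − 3529 = 1


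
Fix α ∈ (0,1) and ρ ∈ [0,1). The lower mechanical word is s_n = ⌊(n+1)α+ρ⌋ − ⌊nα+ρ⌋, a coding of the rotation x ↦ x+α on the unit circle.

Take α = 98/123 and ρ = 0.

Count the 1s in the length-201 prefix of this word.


160

#1s = Σ_{n=0}^{200} s_n = Σ_{n=0}^{200} (⌊(n+1)α+ρ⌋ − ⌊nα+ρ⌋)
the sum telescopes: every ⌊nα+ρ⌋ with 0 < n < 201 appears once with + and once with −, leaving ⌊201α+ρ⌋ − ⌊0·α+ρ⌋
201α + ρ = (201·98) / 123 = 19698/123
ρ = 0/123
⌊19698/123⌋ = 160,  ⌊0/123⌋ = 0
#1s = 160 − 0 = 160


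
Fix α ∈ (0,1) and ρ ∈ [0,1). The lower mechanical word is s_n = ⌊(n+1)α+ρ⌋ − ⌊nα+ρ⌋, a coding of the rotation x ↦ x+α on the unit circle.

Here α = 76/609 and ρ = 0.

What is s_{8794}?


0

(n+1)α + ρ = (8795·76) / 609 = 668420/609
nα + ρ     = (8794·76) / 609 = 668344/609
⌊668420/609⌋ = 1097,  ⌊668344/609⌋ = 1097
s_{8794} = 1097 − 1097 = 0


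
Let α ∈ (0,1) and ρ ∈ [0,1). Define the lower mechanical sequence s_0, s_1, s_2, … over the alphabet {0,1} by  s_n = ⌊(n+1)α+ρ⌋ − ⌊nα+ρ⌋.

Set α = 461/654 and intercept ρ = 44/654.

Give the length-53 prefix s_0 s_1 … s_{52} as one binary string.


01101110110110111011011011101101110110110111011011101

n=0: ⌊(1·461+44)/654⌋ − ⌊(0·461+44)/654⌋ = ⌊505/654⌋ − ⌊44/654⌋ = 0 − 0 = 0
n=1: ⌊(2·461+44)/654⌋ − ⌊(1·461+44)/654⌋ = ⌊966/654⌋ − ⌊505/654⌋ = 1 − 0 = 1
n=2: ⌊(3·461+44)/654⌋ − ⌊(2·461+44)/654⌋ = ⌊1427/654⌋ − ⌊966/654⌋ = 2 − 1 = 1
n=3: ⌊(4·461+44)/654⌋ − ⌊(3·461+44)/654⌋ = ⌊1888/654⌋ − ⌊1427/654⌋ = 2 − 2 = 0
n=4: ⌊(5·461+44)/654⌋ − ⌊(4·461+44)/654⌋ = ⌊2349/654⌋ − ⌊1888/654⌋ = 3 − 2 = 1
n=5: ⌊(6·461+44)/654⌋ − ⌊(5·461+44)/654⌋ = ⌊2810/654⌋ − ⌊2349/654⌋ = 4 − 3 = 1
n=6: ⌊(7·461+44)/654⌋ − ⌊(6·461+44)/654⌋ = ⌊3271/654⌋ − ⌊2810/654⌋ = 5 − 4 = 1
n=7: ⌊(8·461+44)/654⌋ − ⌊(7·461+44)/654⌋ = ⌊3732/654⌋ − ⌊3271/654⌋ = 5 − 5 = 0
n=8: ⌊(9·461+44)/654⌋ − ⌊(8·461+44)/654⌋ = ⌊4193/654⌋ − ⌊3732/654⌋ = 6 − 5 = 1
n=9: ⌊(10·461+44)/654⌋ − ⌊(9·461+44)/654⌋ = ⌊4654/654⌋ − ⌊4193/654⌋ = 7 − 6 = 1
n=10: ⌊(11·461+44)/654⌋ − ⌊(10·461+44)/654⌋ = ⌊5115/654⌋ − ⌊4654/654⌋ = 7 − 7 = 0
n=11: ⌊(12·461+44)/654⌋ − ⌊(11·461+44)/654⌋ = ⌊5576/654⌋ − ⌊5115/654⌋ = 8 − 7 = 1
n=12: ⌊(13·461+44)/654⌋ − ⌊(12·461+44)/654⌋ = ⌊6037/654⌋ − ⌊5576/654⌋ = 9 − 8 = 1
n=13: ⌊(14·461+44)/654⌋ − ⌊(13·461+44)/654⌋ = ⌊6498/654⌋ − ⌊6037/654⌋ = 9 − 9 = 0
n=14: ⌊(15·461+44)/654⌋ − ⌊(14·461+44)/654⌋ = ⌊6959/654⌋ − ⌊6498/654⌋ = 10 − 9 = 1
n=15: ⌊(16·461+44)/654⌋ − ⌊(15·461+44)/654⌋ = ⌊7420/654⌋ − ⌊6959/654⌋ = 11 − 10 = 1
n=16: ⌊(17·461+44)/654⌋ − ⌊(16·461+44)/654⌋ = ⌊7881/654⌋ − ⌊7420/654⌋ = 12 − 11 = 1
n=17: ⌊(18·461+44)/654⌋ − ⌊(17·461+44)/654⌋ = ⌊8342/654⌋ − ⌊7881/654⌋ = 12 − 12 = 0
n=18: ⌊(19·461+44)/654⌋ − ⌊(18·461+44)/654⌋ = ⌊8803/654⌋ − ⌊8342/654⌋ = 13 − 12 = 1
n=19: ⌊(20·461+44)/654⌋ − ⌊(19·461+44)/654⌋ = ⌊9264/654⌋ − ⌊8803/654⌋ = 14 − 13 = 1
n=20: ⌊(21·461+44)/654⌋ − ⌊(20·461+44)/654⌋ = ⌊9725/654⌋ − ⌊9264/654⌋ = 14 − 14 = 0
n=21: ⌊(22·461+44)/654⌋ − ⌊(21·461+44)/654⌋ = ⌊10186/654⌋ − ⌊9725/654⌋ = 15 − 14 = 1
n=22: ⌊(23·461+44)/654⌋ − ⌊(22·461+44)/654⌋ = ⌊10647/654⌋ − ⌊10186/654⌋ = 16 − 15 = 1
n=23: ⌊(24·461+44)/654⌋ − ⌊(23·461+44)/654⌋ = ⌊11108/654⌋ − ⌊10647/654⌋ = 16 − 16 = 0
n=24: ⌊(25·461+44)/654⌋ − ⌊(24·461+44)/654⌋ = ⌊11569/654⌋ − ⌊11108/654⌋ = 17 − 16 = 1
n=25: ⌊(26·461+44)/654⌋ − ⌊(25·461+44)/654⌋ = ⌊12030/654⌋ − ⌊11569/654⌋ = 18 − 17 = 1
n=26: ⌊(27·461+44)/654⌋ − ⌊(26·461+44)/654⌋ = ⌊12491/654⌋ − ⌊12030/654⌋ = 19 − 18 = 1
n=27: ⌊(28·461+44)/654⌋ − ⌊(27·461+44)/654⌋ = ⌊12952/654⌋ − ⌊12491/654⌋ = 19 − 19 = 0
n=28: ⌊(29·461+44)/654⌋ − ⌊(28·461+44)/654⌋ = ⌊13413/654⌋ − ⌊12952/654⌋ = 20 − 19 = 1
n=29: ⌊(30·461+44)/654⌋ − ⌊(29·461+44)/654⌋ = ⌊13874/654⌋ − ⌊13413/654⌋ = 21 − 20 = 1
n=30: ⌊(31·461+44)/654⌋ − ⌊(30·461+44)/654⌋ = ⌊14335/654⌋ − ⌊13874/654⌋ = 21 − 21 = 0
n=31: ⌊(32·461+44)/654⌋ − ⌊(31·461+44)/654⌋ = ⌊14796/654⌋ − ⌊14335/654⌋ = 22 − 21 = 1
n=32: ⌊(33·461+44)/654⌋ − ⌊(32·461+44)/654⌋ = ⌊15257/654⌋ − ⌊14796/654⌋ = 23 − 22 = 1
n=33: ⌊(34·461+44)/654⌋ − ⌊(33·461+44)/654⌋ = ⌊15718/654⌋ − ⌊15257/654⌋ = 24 − 23 = 1
n=34: ⌊(35·461+44)/654⌋ − ⌊(34·461+44)/654⌋ = ⌊16179/654⌋ − ⌊15718/654⌋ = 24 − 24 = 0
n=35: ⌊(36·461+44)/654⌋ − ⌊(35·461+44)/654⌋ = ⌊16640/654⌋ − ⌊16179/654⌋ = 25 − 24 = 1
n=36: ⌊(37·461+44)/654⌋ − ⌊(36·461+44)/654⌋ = ⌊17101/654⌋ − ⌊16640/654⌋ = 26 − 25 = 1
n=37: ⌊(38·461+44)/654⌋ − ⌊(37·461+44)/654⌋ = ⌊17562/654⌋ − ⌊17101/654⌋ = 26 − 26 = 0
n=38: ⌊(39·461+44)/654⌋ − ⌊(38·461+44)/654⌋ = ⌊18023/654⌋ − ⌊17562/654⌋ = 27 − 26 = 1
n=39: ⌊(40·461+44)/654⌋ − ⌊(39·461+44)/654⌋ = ⌊18484/654⌋ − ⌊18023/654⌋ = 28 − 27 = 1
n=40: ⌊(41·461+44)/654⌋ − ⌊(40·461+44)/654⌋ = ⌊18945/654⌋ − ⌊18484/654⌋ = 28 − 28 = 0
n=41: ⌊(42·461+44)/654⌋ − ⌊(41·461+44)/654⌋ = ⌊19406/654⌋ − ⌊18945/654⌋ = 29 − 28 = 1
n=42: ⌊(43·461+44)/654⌋ − ⌊(42·461+44)/654⌋ = ⌊19867/654⌋ − ⌊19406/654⌋ = 30 − 29 = 1
n=43: ⌊(44·461+44)/654⌋ − ⌊(43·461+44)/654⌋ = ⌊20328/654⌋ − ⌊19867/654⌋ = 31 − 30 = 1
n=44: ⌊(45·461+44)/654⌋ − ⌊(44·461+44)/654⌋ = ⌊20789/654⌋ − ⌊20328/654⌋ = 31 − 31 = 0
n=45: ⌊(46·461+44)/654⌋ − ⌊(45·461+44)/654⌋ = ⌊21250/654⌋ − ⌊20789/654⌋ = 32 − 31 = 1
n=46: ⌊(47·461+44)/654⌋ − ⌊(46·461+44)/654⌋ = ⌊21711/654⌋ − ⌊21250/654⌋ = 33 − 32 = 1
n=47: ⌊(48·461+44)/654⌋ − ⌊(47·461+44)/654⌋ = ⌊22172/654⌋ − ⌊21711/654⌋ = 33 − 33 = 0
n=48: ⌊(49·461+44)/654⌋ − ⌊(48·461+44)/654⌋ = ⌊22633/654⌋ − ⌊22172/654⌋ = 34 − 33 = 1
n=49: ⌊(50·461+44)/654⌋ − ⌊(49·461+44)/654⌋ = ⌊23094/654⌋ − ⌊22633/654⌋ = 35 − 34 = 1
n=50: ⌊(51·461+44)/654⌋ − ⌊(50·461+44)/654⌋ = ⌊23555/654⌋ − ⌊23094/654⌋ = 36 − 35 = 1
n=51: ⌊(52·461+44)/654⌋ − ⌊(51·461+44)/654⌋ = ⌊24016/654⌋ − ⌊23555/654⌋ = 36 − 36 = 0
n=52: ⌊(53·461+44)/654⌋ − ⌊(52·461+44)/654⌋ = ⌊24477/654⌋ − ⌊24016/654⌋ = 37 − 36 = 1


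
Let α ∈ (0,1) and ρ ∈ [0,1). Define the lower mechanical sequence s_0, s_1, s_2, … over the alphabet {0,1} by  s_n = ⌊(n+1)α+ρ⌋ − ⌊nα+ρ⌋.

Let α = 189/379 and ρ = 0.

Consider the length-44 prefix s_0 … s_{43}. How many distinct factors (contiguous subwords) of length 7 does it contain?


3

t_n = ⌊(n·189)/379⌋ for n = 0 … 44:
  n=0…9: ⌊0/379⌋=0 ⌊189/379⌋=0 ⌊378/379⌋=0 ⌊567/379⌋=1 ⌊756/379⌋=1 ⌊945/379⌋=2 ⌊1134/379⌋=2 ⌊1323/379⌋=3 ⌊1512/379⌋=3 ⌊1701/379⌋=4
  n=10…19: ⌊1890/379⌋=4 ⌊2079/379⌋=5 ⌊2268/379⌋=5 ⌊2457/379⌋=6 ⌊2646/379⌋=6 ⌊2835/379⌋=7 ⌊3024/379⌋=7 ⌊3213/379⌋=8 ⌊3402/379⌋=8 ⌊3591/379⌋=9
  n=20…29: ⌊3780/379⌋=9 ⌊3969/379⌋=10 ⌊4158/379⌋=10 ⌊4347/379⌋=11 ⌊4536/379⌋=11 ⌊4725/379⌋=12 ⌊4914/379⌋=12 ⌊5103/379⌋=13 ⌊5292/379⌋=13 ⌊5481/379⌋=14
  n=30…39: ⌊5670/379⌋=14 ⌊5859/379⌋=15 ⌊6048/379⌋=15 ⌊6237/379⌋=16 ⌊6426/379⌋=16 ⌊6615/379⌋=17 ⌊6804/379⌋=17 ⌊6993/379⌋=18 ⌊7182/379⌋=18 ⌊7371/379⌋=19
  n=40…44: ⌊7560/379⌋=19 ⌊7749/379⌋=20 ⌊7938/379⌋=20 ⌊8127/379⌋=21 ⌊8316/379⌋=21
s_n = t_(n+1) − t_n for n = 0 … 43 gives
prefix = 00101010101010101010101010101010101010101010
slide a length-7 window over [0..6] … [37..43] (38 windows); first occurrence of each distinct factor:
  [  0..  6] 0010101
  [  1..  7] 0101010
  [  2..  8] 1010101
  (the other 35 windows repeat one of these)
distinct factors: {0010101, 0101010, 1010101}
count = 3  (Sturmian bound for length 7 is 8)


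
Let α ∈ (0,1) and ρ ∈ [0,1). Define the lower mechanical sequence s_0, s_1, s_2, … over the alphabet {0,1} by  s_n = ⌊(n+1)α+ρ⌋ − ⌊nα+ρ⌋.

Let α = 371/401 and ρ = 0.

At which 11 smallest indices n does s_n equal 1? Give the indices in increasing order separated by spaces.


1 2 3 4 5 6 7 8 9 10 11

n=0: ⌊371/401⌋−⌊0/401⌋ = 0−0 = 0
n=1: ⌊742/401⌋−⌊371/401⌋ = 1−0 = 1  ← one
n=2: ⌊1113/401⌋−⌊742/401⌋ = 2−1 = 1  ← one
n=3: ⌊1484/401⌋−⌊1113/401⌋ = 3−2 = 1  ← one
n=4: ⌊1855/401⌋−⌊1484/401⌋ = 4−3 = 1  ← one
n=5: ⌊2226/401⌋−⌊1855/401⌋ = 5−4 = 1  ← one
n=6: ⌊2597/401⌋−⌊2226/401⌋ = 6−5 = 1  ← one
n=7: ⌊2968/401⌋−⌊2597/401⌋ = 7−6 = 1  ← one
n=8: ⌊3339/401⌋−⌊2968/401⌋ = 8−7 = 1  ← one
n=9: ⌊3710/401⌋−⌊3339/401⌋ = 9−8 = 1  ← one
n=10: ⌊4081/401⌋−⌊3710/401⌋ = 10−9 = 1  ← one
n=11: ⌊4452/401⌋−⌊4081/401⌋ = 11−10 = 1  ← one
positions of the first 11 ones: 1 2 3 4 5 6 7 8 9 10 11


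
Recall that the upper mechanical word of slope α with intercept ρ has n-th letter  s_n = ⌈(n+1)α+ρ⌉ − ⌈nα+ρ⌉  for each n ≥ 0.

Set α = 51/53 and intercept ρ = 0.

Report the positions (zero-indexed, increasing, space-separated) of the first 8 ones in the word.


0 1 2 3 4 5 6 7

n=0: ⌈51/53⌉−⌈0/53⌉ = 1−0 = 1  ← one
n=1: ⌈102/53⌉−⌈51/53⌉ = 2−1 = 1  ← one
n=2: ⌈153/53⌉−⌈102/53⌉ = 3−2 = 1  ← one
n=3: ⌈204/53⌉−⌈153/53⌉ = 4−3 = 1  ← one
n=4: ⌈255/53⌉−⌈204/53⌉ = 5−4 = 1  ← one
n=5: ⌈306/53⌉−⌈255/53⌉ = 6−5 = 1  ← one
n=6: ⌈357/53⌉−⌈306/53⌉ = 7−6 = 1  ← one
n=7: ⌈408/53⌉−⌈357/53⌉ = 8−7 = 1  ← one
positions of the first 8 ones: 0 1 2 3 4 5 6 7


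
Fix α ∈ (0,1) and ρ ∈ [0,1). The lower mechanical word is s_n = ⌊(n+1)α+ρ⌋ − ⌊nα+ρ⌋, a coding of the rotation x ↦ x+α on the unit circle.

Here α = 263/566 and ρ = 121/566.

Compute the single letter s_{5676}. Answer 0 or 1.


1

(n+1)α + ρ = (5677·263 + 121) / 566 = 1493172/566
nα + ρ     = (5676·263 + 121) / 566 = 1492909/566
⌊1493172/566⌋ = 2638,  ⌊1492909/566⌋ = 2637
s_{5676} = 2638 − 2637 = 1


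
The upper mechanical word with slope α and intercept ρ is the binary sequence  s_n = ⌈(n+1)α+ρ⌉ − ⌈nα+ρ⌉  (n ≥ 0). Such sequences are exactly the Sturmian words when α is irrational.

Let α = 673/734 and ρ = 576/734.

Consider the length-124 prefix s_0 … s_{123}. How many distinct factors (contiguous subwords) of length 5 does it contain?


t_n = ⌈(n·673+576)/734⌉ for n = 0 … 124:
  n=0…9: ⌈576/734⌉=1 ⌈1249/734⌉=2 ⌈1922/734⌉=3 ⌈2595/734⌉=4 ⌈3268/734⌉=5 ⌈3941/734⌉=6 ⌈4614/734⌉=7 ⌈5287/734⌉=8 ⌈5960/734⌉=9 ⌈6633/734⌉=10
  n=10…19: ⌈7306/734⌉=10 ⌈7979/734⌉=11 ⌈8652/734⌉=12 ⌈9325/734⌉=13 ⌈9998/734⌉=14 ⌈10671/734⌉=15 ⌈11344/734⌉=16 ⌈12017/734⌉=17 ⌈12690/734⌉=18 ⌈13363/734⌉=19
  n=20…29: ⌈14036/734⌉=20 ⌈14709/734⌉=21 ⌈15382/734⌉=21 ⌈16055/734⌉=22 ⌈16728/734⌉=23 ⌈17401/734⌉=24 ⌈18074/734⌉=25 ⌈18747/734⌉=26 ⌈19420/734⌉=27 ⌈20093/734⌉=28
  n=30…39: ⌈20766/734⌉=29 ⌈21439/734⌉=30 ⌈22112/734⌉=31 ⌈22785/734⌉=32 ⌈23458/734⌉=32 ⌈24131/734⌉=33 ⌈24804/734⌉=34 ⌈25477/734⌉=35 ⌈26150/734⌉=36 ⌈26823/734⌉=37
  n=40…49: ⌈27496/734⌉=38 ⌈28169/734⌉=39 ⌈28842/734⌉=40 ⌈29515/734⌉=41 ⌈30188/734⌉=42 ⌈30861/734⌉=43 ⌈31534/734⌉=43 ⌈32207/734⌉=44 ⌈32880/734⌉=45 ⌈33553/734⌉=46
  n=50…59: ⌈34226/734⌉=47 ⌈34899/734⌉=48 ⌈35572/734⌉=49 ⌈36245/734⌉=50 ⌈36918/734⌉=51 ⌈37591/734⌉=52 ⌈38264/734⌉=53 ⌈38937/734⌉=54 ⌈39610/734⌉=54 ⌈40283/734⌉=55
  n=60…69: ⌈40956/734⌉=56 ⌈41629/734⌉=57 ⌈42302/734⌉=58 ⌈42975/734⌉=59 ⌈43648/734⌉=60 ⌈44321/734⌉=61 ⌈44994/734⌉=62 ⌈45667/734⌉=63 ⌈46340/734⌉=64 ⌈47013/734⌉=65
  n=70…79: ⌈47686/734⌉=65 ⌈48359/734⌉=66 ⌈49032/734⌉=67 ⌈49705/734⌉=68 ⌈50378/734⌉=69 ⌈51051/734⌉=70 ⌈51724/734⌉=71 ⌈52397/734⌉=72 ⌈53070/734⌉=73 ⌈53743/734⌉=74
  n=80…89: ⌈54416/734⌉=75 ⌈55089/734⌉=76 ⌈55762/734⌉=76 ⌈56435/734⌉=77 ⌈57108/734⌉=78 ⌈57781/734⌉=79 ⌈58454/734⌉=80 ⌈59127/734⌉=81 ⌈59800/734⌉=82 ⌈60473/734⌉=83
  n=90…99: ⌈61146/734⌉=84 ⌈61819/734⌉=85 ⌈62492/734⌉=86 ⌈63165/734⌉=87 ⌈63838/734⌉=87 ⌈64511/734⌉=88 ⌈65184/734⌉=89 ⌈65857/734⌉=90 ⌈66530/734⌉=91 ⌈67203/734⌉=92
  n=100…109: ⌈67876/734⌉=93 ⌈68549/734⌉=94 ⌈69222/734⌉=95 ⌈69895/734⌉=96 ⌈70568/734⌉=97 ⌈71241/734⌉=98 ⌈71914/734⌉=98 ⌈72587/734⌉=99 ⌈73260/734⌉=100 ⌈73933/734⌉=101
  n=110…119: ⌈74606/734⌉=102 ⌈75279/734⌉=103 ⌈75952/734⌉=104 ⌈76625/734⌉=105 ⌈77298/734⌉=106 ⌈77971/734⌉=107 ⌈78644/734⌉=108 ⌈79317/734⌉=109 ⌈79990/734⌉=109 ⌈80663/734⌉=110
  n=120…124: ⌈81336/734⌉=111 ⌈82009/734⌉=112 ⌈82682/734⌉=113 ⌈83355/734⌉=114 ⌈84028/734⌉=115
s_n = t_(n+1) − t_n for n = 0 … 123 gives
prefix = 1111111110111111111110111111111110111111111110111111111110111111111110111111111110111111111110111111111110111111111110111111
slide a length-5 window over [0..4] … [119..123] (120 windows); first occurrence of each distinct factor:
  [  0..  4] 11111
  [  5..  9] 11110
  [  6.. 10] 11101
  [  7.. 11] 11011
  [  8.. 12] 10111
  [  9.. 13] 01111
  (the other 114 windows repeat one of these)
distinct factors: {01111, 10111, 11011, 11101, 11110, 11111}
count = 6  (Sturmian bound for length 5 is 6)

6
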